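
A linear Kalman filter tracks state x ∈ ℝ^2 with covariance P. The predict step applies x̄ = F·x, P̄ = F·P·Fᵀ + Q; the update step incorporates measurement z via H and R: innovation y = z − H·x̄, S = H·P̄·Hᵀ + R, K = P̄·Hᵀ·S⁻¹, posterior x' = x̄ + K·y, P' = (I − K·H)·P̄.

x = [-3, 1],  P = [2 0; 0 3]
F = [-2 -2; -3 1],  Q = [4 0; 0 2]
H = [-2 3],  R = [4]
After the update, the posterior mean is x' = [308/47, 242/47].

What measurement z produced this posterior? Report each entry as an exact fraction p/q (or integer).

x̄ = F·x = [4, 10]
P̄ = F·P·Fᵀ + Q = [24 6; 6 23]
S = H·P̄·Hᵀ + R = [235]
K = P̄·Hᵀ·S⁻¹ = [-6/47; 57/235]
x' − x̄ = [120/47, -228/47] = K·y
y = (KᵀK)⁻¹·Kᵀ·(x' − x̄) = [-20]
z = y + H·x̄ = [-20] + [22] = [2]

z = [2]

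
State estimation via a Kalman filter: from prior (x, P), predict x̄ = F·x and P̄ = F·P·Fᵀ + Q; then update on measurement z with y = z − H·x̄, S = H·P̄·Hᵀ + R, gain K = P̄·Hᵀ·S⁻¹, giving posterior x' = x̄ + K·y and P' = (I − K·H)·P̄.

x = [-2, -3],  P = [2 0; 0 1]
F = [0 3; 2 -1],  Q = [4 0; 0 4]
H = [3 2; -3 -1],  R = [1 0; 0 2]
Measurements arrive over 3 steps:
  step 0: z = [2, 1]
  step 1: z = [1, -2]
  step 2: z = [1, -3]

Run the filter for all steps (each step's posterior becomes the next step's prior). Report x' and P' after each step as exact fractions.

step 0: x' = [-1161/910, 2551/910], P' = [733/910 -1203/910; -1203/910 2173/910]
step 1: x' = [139260/112999, -1089328/790993], P' = [92167/112999 -150051/112999; -150051/112999 1879473/790993]
step 2: x' = [391536429/342846320, -363379481/342846320], P' = [559804729/685692640 -911483061/685692640; -911483061/685692640 1631002049/685692640]

step 0: x̄ = F·x = [-9, -1]
step 0: P̄ = F·P·Fᵀ + Q = [13 -3; -3 13]
step 0: y = z − H·x̄ = [31, -27]
step 0: S = H·P̄·Hᵀ + R = [134 -116; -116 114]
step 0: K = P̄·Hᵀ·S⁻¹ = [-207/910 -249/455; 737/910 359/455]
step 0: x' = x̄ + K·y = [-1161/910, 2551/910]
step 0: P' = (I − K·H)·P̄ = [733/910 -1203/910; -1203/910 2173/910]
step 1: x̄ = F·x = [7653/910, -4873/910]
step 1: P̄ = F·P·Fᵀ + Q = [23197/910 -13737/910; -13737/910 13557/910]
step 1: y = z − H·x̄ = [-12303/910, 8133/455]
step 1: S = H·P̄·Hᵀ + R = [99067/910 -56127/455; -56127/455 70864/455]
step 1: K = P̄·Hᵀ·S⁻¹ = [-23601/112999 -63225/112999; 607875/790993 635799/790993]
step 1: x' = x̄ + K·y = [139260/112999, -1089328/790993]
step 1: P' = (I − K·H)·P̄ = [92167/112999 -150051/112999; -150051/112999 1879473/790993]
step 2: x̄ = F·x = [-3267984/790993, 3038968/790993]
step 2: P̄ = F·P·Fᵀ + Q = [20079229/790993 -11940561/790993; -11940561/790993 11825549/790993]
step 2: y = z − H·x̄ = [645287/112999, -9137963/790993]
step 2: S = H·P̄·Hᵀ + R = [12217074/112999 -13842730/112999; -13842730/112999 122477230/790993]
step 2: K = P̄·Hᵀ·S⁻¹ = [-28710387/137138528 -383965563/685692640; 105510983/137138528 551723567/685692640]
step 2: x' = x̄ + K·y = [391536429/342846320, -363379481/342846320]
step 2: P' = (I − K·H)·P̄ = [559804729/685692640 -911483061/685692640; -911483061/685692640 1631002049/685692640]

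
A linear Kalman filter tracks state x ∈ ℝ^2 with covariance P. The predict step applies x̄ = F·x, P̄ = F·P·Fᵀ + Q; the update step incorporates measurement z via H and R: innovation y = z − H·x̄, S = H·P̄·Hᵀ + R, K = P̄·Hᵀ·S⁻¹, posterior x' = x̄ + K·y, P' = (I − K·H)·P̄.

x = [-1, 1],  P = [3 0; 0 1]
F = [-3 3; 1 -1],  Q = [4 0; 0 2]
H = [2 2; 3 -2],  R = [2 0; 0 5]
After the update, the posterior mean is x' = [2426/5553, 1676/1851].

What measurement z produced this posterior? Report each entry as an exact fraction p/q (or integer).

z = [3, -1]

x̄ = F·x = [6, -2]
P̄ = F·P·Fᵀ + Q = [40 -12; -12 6]
S = H·P̄·Hᵀ + R = [90 192; 192 533]
K = P̄·Hᵀ·S⁻¹ = [1100/5553 368/1851; 470/1851 -112/617]
x' − x̄ = [-30892/5553, 5378/1851] = K·y
y = (KᵀK)⁻¹·Kᵀ·(x' − x̄) = [-5, -23]
z = y + H·x̄ = [-5, -23] + [8, 22] = [3, -1]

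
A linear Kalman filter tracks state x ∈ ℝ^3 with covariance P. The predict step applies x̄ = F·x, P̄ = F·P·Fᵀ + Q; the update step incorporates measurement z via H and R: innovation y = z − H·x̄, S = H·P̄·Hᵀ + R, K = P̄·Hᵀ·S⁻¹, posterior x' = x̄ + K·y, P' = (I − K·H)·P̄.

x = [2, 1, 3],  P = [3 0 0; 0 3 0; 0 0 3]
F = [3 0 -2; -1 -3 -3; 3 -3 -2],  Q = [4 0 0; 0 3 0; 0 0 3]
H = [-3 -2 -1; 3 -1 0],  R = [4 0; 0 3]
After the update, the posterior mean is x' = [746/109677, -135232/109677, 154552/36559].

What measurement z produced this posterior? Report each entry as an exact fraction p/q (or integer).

z = [-2, 1]

x̄ = F·x = [0, -14, -3]
P̄ = F·P·Fᵀ + Q = [43 9 39; 9 60 36; 39 36 69]
S = H·P̄·Hᵀ + R = [1186 -375; -375 396]
K = P̄·Hᵀ·S⁻¹ = [-3184/36559 24190/109677; -9427/36559 -35921/109677; -7977/36559 -76/36559]
x' − x̄ = [746/109677, 1400246/109677, 264229/36559] = K·y
y = (KᵀK)⁻¹·Kᵀ·(x' − x̄) = [-33, -13]
z = y + H·x̄ = [-33, -13] + [31, 14] = [-2, 1]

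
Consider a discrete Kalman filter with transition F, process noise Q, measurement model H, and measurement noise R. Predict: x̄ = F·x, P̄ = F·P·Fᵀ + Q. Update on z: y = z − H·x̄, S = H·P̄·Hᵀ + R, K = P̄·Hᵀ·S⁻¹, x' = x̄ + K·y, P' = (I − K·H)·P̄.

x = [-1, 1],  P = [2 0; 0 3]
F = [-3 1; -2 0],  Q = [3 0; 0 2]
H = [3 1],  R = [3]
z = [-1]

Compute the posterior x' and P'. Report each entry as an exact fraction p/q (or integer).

x̄ = F·x = [4, 2]
P̄ = F·P·Fᵀ + Q = [24 12; 12 10]
y = z − H·x̄ = [-15]
S = H·P̄·Hᵀ + R = [301]
K = P̄·Hᵀ·S⁻¹ = [12/43; 46/301]
x' = x̄ + K·y = [-8/43, -88/301]
P' = (I − K·H)·P̄ = [24/43 -36/43; -36/43 894/301]

x' = [-8/43, -88/301]
P' = [24/43 -36/43; -36/43 894/301]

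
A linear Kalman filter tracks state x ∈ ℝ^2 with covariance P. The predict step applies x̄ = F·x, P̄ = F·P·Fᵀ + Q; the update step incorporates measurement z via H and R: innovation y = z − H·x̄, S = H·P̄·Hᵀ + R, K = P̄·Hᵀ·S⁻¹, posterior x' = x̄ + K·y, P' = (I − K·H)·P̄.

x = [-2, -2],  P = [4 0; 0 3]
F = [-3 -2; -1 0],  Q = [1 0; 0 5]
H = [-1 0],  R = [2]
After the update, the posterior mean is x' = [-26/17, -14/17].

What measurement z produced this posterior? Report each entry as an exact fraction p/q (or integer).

z = [2]

x̄ = F·x = [10, 2]
P̄ = F·P·Fᵀ + Q = [49 12; 12 9]
S = H·P̄·Hᵀ + R = [51]
K = P̄·Hᵀ·S⁻¹ = [-49/51; -4/17]
x' − x̄ = [-196/17, -48/17] = K·y
y = (KᵀK)⁻¹·Kᵀ·(x' − x̄) = [12]
z = y + H·x̄ = [12] + [-10] = [2]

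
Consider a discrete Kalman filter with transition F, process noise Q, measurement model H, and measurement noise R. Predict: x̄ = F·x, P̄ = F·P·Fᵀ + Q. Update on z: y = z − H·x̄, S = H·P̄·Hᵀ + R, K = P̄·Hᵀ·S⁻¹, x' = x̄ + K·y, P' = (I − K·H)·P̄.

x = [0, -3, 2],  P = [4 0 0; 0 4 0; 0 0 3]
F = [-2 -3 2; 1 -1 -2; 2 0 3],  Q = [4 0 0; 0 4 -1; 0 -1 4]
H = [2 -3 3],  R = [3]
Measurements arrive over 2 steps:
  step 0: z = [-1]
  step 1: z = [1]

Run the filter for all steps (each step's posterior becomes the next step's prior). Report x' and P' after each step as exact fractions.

step 0: x̄ = F·x = [13, -1, 6]
step 0: P̄ = F·P·Fᵀ + Q = [68 -8 2; -8 24 -11; 2 -11 47]
step 0: y = z − H·x̄ = [-48]
step 0: S = H·P̄·Hᵀ + R = [1232]
step 0: K = P̄·Hᵀ·S⁻¹ = [83/616; -11/112; 89/616]
step 0: x' = x̄ + K·y = [503/77, 26/7, -72/77]
step 0: P' = (I − K·H)·P̄ = [14055/308 465/56 -6771/308; 465/56 1357/112 363/56; -6771/308 363/56 6555/308]
step 1: x̄ = F·x = [-2008/77, 361/77, 790/77]
step 1: P̄ = F·P·Fᵀ + Q = [712631/1232 -313329/1232 -73323/616; -313329/1232 300775/1232 -31723/616; -73323/616 -31723/616 35195/308]
step 1: y = z − H·x̄ = [2806/77]
step 1: S = H·P̄·Hᵀ + R = [9970439/1232]
step 1: K = P̄·Hᵀ·S⁻¹ = [1925311/9970439; -1719321/9970439; 319386/9970439]
step 1: x' = x̄ + K·y = [-189846998/9970439, -15910211/9970439, 113933038/9970439]
step 1: P' = (I − K·H)·P̄ = [2758458984/9970439 151136325/9970439 -1685911020/9970439; 151136325/9970439 34735462/9970439 -67741409/9970439; -1685911020/9970439 -67741409/9970439 1056518657/9970439]

step 0: x' = [503/77, 26/7, -72/77], P' = [14055/308 465/56 -6771/308; 465/56 1357/112 363/56; -6771/308 363/56 6555/308]
step 1: x' = [-189846998/9970439, -15910211/9970439, 113933038/9970439], P' = [2758458984/9970439 151136325/9970439 -1685911020/9970439; 151136325/9970439 34735462/9970439 -67741409/9970439; -1685911020/9970439 -67741409/9970439 1056518657/9970439]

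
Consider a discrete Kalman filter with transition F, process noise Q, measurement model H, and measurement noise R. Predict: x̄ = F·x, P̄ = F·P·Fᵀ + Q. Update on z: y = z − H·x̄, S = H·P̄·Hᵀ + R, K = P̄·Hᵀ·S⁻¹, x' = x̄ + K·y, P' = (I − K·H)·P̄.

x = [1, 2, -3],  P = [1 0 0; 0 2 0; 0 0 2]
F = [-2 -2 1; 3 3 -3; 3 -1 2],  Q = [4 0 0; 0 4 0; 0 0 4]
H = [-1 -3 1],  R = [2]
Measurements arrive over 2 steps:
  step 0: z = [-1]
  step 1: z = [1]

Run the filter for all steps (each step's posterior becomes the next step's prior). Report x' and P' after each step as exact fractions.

step 0: x' = [-383/195, 92/65, 67/65], P' = [1942/195 -328/65 -318/65; -328/65 281/65 471/65; -318/65 471/65 1111/65]
step 1: x' = [166134/107279, -291612/107279, -600284/107279], P' = [1888359/107279 -1874106/107279 -3712669/107279; -1874106/107279 2311772/107279 4987002/107279; -3712669/107279 4987002/107279 11261171/107279]

step 0: x̄ = F·x = [-9, 18, -5]
step 0: P̄ = F·P·Fᵀ + Q = [18 -24 2; -24 49 -9; 2 -9 23]
step 0: y = z − H·x̄ = [49]
step 0: S = H·P̄·Hᵀ + R = [390]
step 0: K = P̄·Hᵀ·S⁻¹ = [28/195; -22/65; 8/65]
step 0: x' = x̄ + K·y = [-383/195, 92/65, 67/65]
step 0: P' = (I − K·H)·P̄ = [1942/195 -328/65 -318/65; -328/65 281/65 471/65; -318/65 471/65 1111/65]
step 1: x̄ = F·x = [83/39, -308/65, -341/65]
step 1: P̄ = F·P·Fᵀ + Q = [1109/39 -718/13 -365/13; -718/13 9956/65 1542/65; -365/13 1542/65 7079/65]
step 1: y = z − H·x̄ = [-1139/195]
step 1: S = H·P̄·Hᵀ + R = [214558/195]
step 1: K = P̄·Hᵀ·S⁻¹ = [10645/107279; -37104/107279; 6417/107279]
step 1: x' = x̄ + K·y = [166134/107279, -291612/107279, -600284/107279]
step 1: P' = (I − K·H)·P̄ = [1888359/107279 -1874106/107279 -3712669/107279; -1874106/107279 2311772/107279 4987002/107279; -3712669/107279 4987002/107279 11261171/107279]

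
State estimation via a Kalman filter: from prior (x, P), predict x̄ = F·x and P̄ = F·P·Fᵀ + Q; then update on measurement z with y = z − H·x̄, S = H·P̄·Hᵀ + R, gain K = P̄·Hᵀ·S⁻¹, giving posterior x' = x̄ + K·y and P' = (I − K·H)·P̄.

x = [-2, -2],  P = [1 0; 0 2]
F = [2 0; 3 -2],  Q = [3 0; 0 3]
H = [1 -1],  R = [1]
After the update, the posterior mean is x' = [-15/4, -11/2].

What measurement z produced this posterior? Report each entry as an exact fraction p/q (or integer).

x̄ = F·x = [-4, -2]
P̄ = F·P·Fᵀ + Q = [7 6; 6 20]
S = H·P̄·Hᵀ + R = [16]
K = P̄·Hᵀ·S⁻¹ = [1/16; -7/8]
x' − x̄ = [1/4, -7/2] = K·y
y = (KᵀK)⁻¹·Kᵀ·(x' − x̄) = [4]
z = y + H·x̄ = [4] + [-2] = [2]

z = [2]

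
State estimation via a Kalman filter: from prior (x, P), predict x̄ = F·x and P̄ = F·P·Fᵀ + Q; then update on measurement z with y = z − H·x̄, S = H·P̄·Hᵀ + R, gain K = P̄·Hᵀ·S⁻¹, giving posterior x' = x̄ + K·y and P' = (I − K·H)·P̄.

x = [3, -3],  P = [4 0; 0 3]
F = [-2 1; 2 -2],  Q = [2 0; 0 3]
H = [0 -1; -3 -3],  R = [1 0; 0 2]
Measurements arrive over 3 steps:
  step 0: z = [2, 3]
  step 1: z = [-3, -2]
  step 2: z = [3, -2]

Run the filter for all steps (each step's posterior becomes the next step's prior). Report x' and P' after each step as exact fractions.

step 0: x' = [931/1639, -2566/1639], P' = [1879/1639 -1547/1639; -1547/1639 1565/1639]
step 1: x' = [-529453/227357, 3435689/1136785], P' = [247837/227357 -204677/227357; -204677/227357 1045667/1136785]
step 2: x' = [2967740778/758035559, -2507488354/758035559], P' = [823732559/758035559 -680098743/758035559; -680098743/758035559 695195661/758035559]

step 0: x̄ = F·x = [-9, 12]
step 0: P̄ = F·P·Fᵀ + Q = [21 -22; -22 31]
step 0: y = z − H·x̄ = [14, 12]
step 0: S = H·P̄·Hᵀ + R = [32 27; 27 74]
step 0: K = P̄·Hᵀ·S⁻¹ = [1547/1639 -498/1639; -1565/1639 -27/1639]
step 0: x' = x̄ + K·y = [931/1639, -2566/1639]
step 0: P' = (I − K·H)·P̄ = [1879/1639 -1547/1639; -1547/1639 1565/1639]
step 1: x̄ = F·x = [-4428/1639, 6994/1639]
step 1: P̄ = F·P·Fᵀ + Q = [18547/1639 -19928/1639; -19928/1639 31069/1639]
step 1: y = z − H·x̄ = [2077/1639, 4420/1639]
step 1: S = H·P̄·Hᵀ + R = [32708/1639 33423/1639; 33423/1639 91118/1639]
step 1: K = P̄·Hᵀ·S⁻¹ = [204677/227357 -4980/17489; -1045667/1136785 -2571/87445]
step 1: x' = x̄ + K·y = [-529453/227357, 3435689/1136785]
step 1: P' = (I − K·H)·P̄ = [247837/227357 -204677/227357; -204677/227357 1045667/1136785]
step 2: x̄ = F·x = [8730219/1136785, -12165908/1136785]
step 2: P̄ = F·P·Fᵀ + Q = [12369517/1136785 -13188384/1136785; -13188384/1136785 20736843/1136785]
step 2: y = z − H·x̄ = [-8755553/1136785, -12580637/1136785]
step 2: S = H·P̄·Hᵀ + R = [21873628/1136785 22645377/1136785; 22645377/1136785 62839898/1136785]
step 2: K = P̄·Hᵀ·S⁻¹ = [680098743/758035559 -12673572/44590327; -695195661/758035559 -1332081/44590327]
step 2: x' = x̄ + K·y = [2967740778/758035559, -2507488354/758035559]
step 2: P' = (I − K·H)·P̄ = [823732559/758035559 -680098743/758035559; -680098743/758035559 695195661/758035559]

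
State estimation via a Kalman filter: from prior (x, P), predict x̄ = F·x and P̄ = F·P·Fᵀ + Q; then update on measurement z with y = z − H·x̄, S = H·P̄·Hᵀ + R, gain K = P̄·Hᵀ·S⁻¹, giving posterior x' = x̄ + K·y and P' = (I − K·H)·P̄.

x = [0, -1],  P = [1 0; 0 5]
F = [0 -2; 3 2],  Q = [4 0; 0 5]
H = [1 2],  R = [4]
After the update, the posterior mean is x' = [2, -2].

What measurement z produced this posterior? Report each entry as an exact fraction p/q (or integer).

x̄ = F·x = [2, -2]
P̄ = F·P·Fᵀ + Q = [24 -20; -20 34]
S = H·P̄·Hᵀ + R = [84]
K = P̄·Hᵀ·S⁻¹ = [-4/21; 4/7]
x' − x̄ = [0, 0] = K·y
y = (KᵀK)⁻¹·Kᵀ·(x' − x̄) = [0]
z = y + H·x̄ = [0] + [-2] = [-2]

z = [-2]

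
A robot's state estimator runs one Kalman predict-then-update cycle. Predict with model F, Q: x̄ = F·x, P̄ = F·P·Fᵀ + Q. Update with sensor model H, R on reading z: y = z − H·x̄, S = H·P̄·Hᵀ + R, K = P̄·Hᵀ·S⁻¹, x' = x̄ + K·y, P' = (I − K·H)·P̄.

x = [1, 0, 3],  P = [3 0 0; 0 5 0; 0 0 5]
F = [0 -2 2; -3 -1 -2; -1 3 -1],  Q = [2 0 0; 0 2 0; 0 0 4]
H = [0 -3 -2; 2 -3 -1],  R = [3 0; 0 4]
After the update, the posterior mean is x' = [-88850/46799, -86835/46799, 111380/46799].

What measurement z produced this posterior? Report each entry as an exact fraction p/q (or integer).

x̄ = F·x = [6, -9, -4]
P̄ = F·P·Fᵀ + Q = [42 -10 -40; -10 54 4; -40 4 57]
S = H·P̄·Hᵀ + R = [765 856; 856 1019]
K = P̄·Hᵀ·S⁻¹ = [-19734/46799 23650/46799; -14014/46799 3230/46799; -850/46799 -6129/46799]
x' − x̄ = [-369644/46799, 334356/46799, 298576/46799] = K·y
y = (KᵀK)⁻¹·Kᵀ·(x' − x̄) = [-34, -44]
z = y + H·x̄ = [-34, -44] + [35, 43] = [1, -1]

z = [1, -1]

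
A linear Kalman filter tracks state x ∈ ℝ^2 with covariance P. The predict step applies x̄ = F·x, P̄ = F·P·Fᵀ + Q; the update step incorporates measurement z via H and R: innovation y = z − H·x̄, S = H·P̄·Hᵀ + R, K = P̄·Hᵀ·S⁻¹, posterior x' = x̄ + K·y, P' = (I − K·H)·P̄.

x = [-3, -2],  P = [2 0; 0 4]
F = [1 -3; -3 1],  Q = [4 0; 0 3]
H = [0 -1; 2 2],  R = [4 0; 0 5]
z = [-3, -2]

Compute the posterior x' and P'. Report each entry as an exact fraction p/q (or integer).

x̄ = F·x = [3, 7]
P̄ = F·P·Fᵀ + Q = [42 -18; -18 25]
y = z − H·x̄ = [4, -22]
S = H·P̄·Hᵀ + R = [29 -14; -14 129]
K = P̄·Hᵀ·S⁻¹ = [2994/3545 1644/3545; -3029/3545 56/3545]
x' = x̄ + K·y = [-13557/3545, 11467/3545]
P' = (I − K·H)·P̄ = [16086/3545 -11976/3545; -11976/3545 12116/3545]

x' = [-13557/3545, 11467/3545]
P' = [16086/3545 -11976/3545; -11976/3545 12116/3545]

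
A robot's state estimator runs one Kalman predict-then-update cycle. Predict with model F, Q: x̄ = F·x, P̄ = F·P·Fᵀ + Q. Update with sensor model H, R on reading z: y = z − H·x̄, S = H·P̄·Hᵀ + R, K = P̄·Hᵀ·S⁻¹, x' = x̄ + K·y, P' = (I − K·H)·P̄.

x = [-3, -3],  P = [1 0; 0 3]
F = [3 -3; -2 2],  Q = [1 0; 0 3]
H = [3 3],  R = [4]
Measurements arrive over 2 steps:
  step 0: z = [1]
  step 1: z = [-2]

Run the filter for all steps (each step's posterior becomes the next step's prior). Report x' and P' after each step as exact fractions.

step 0: x' = [39/76, -15/76], P' = [1291/76 -1239/76; -1239/76 1219/76]
step 1: x' = [-42123/23966, 26355/23966], P' = [393394/11983 -378354/11983; -378354/11983 368606/11983]

step 0: x̄ = F·x = [0, 0]
step 0: P̄ = F·P·Fᵀ + Q = [37 -24; -24 19]
step 0: y = z − H·x̄ = [1]
step 0: S = H·P̄·Hᵀ + R = [76]
step 0: K = P̄·Hᵀ·S⁻¹ = [39/76; -15/76]
step 0: x' = x̄ + K·y = [39/76, -15/76]
step 0: P' = (I − K·H)·P̄ = [1291/76 -1239/76; -1239/76 1219/76]
step 1: x̄ = F·x = [81/38, -27/19]
step 1: P̄ = F·P·Fᵀ + Q = [11242/19 -7482/19; -7482/19 5045/19]
step 1: y = z − H·x̄ = [-157/38]
step 1: S = H·P̄·Hᵀ + R = [11983/19]
step 1: K = P̄·Hᵀ·S⁻¹ = [11280/11983; -7311/11983]
step 1: x' = x̄ + K·y = [-42123/23966, 26355/23966]
step 1: P' = (I − K·H)·P̄ = [393394/11983 -378354/11983; -378354/11983 368606/11983]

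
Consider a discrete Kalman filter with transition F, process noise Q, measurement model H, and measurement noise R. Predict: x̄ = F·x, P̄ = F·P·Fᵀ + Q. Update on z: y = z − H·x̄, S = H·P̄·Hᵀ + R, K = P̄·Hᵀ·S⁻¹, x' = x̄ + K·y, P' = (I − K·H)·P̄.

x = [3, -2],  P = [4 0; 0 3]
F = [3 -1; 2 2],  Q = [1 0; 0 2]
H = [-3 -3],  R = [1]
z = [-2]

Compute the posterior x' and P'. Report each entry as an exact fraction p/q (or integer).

x̄ = F·x = [11, 2]
P̄ = F·P·Fᵀ + Q = [40 18; 18 30]
y = z − H·x̄ = [37]
S = H·P̄·Hᵀ + R = [955]
K = P̄·Hᵀ·S⁻¹ = [-174/955; -144/955]
x' = x̄ + K·y = [4067/955, -3418/955]
P' = (I − K·H)·P̄ = [7924/955 -7866/955; -7866/955 7914/955]

x' = [4067/955, -3418/955]
P' = [7924/955 -7866/955; -7866/955 7914/955]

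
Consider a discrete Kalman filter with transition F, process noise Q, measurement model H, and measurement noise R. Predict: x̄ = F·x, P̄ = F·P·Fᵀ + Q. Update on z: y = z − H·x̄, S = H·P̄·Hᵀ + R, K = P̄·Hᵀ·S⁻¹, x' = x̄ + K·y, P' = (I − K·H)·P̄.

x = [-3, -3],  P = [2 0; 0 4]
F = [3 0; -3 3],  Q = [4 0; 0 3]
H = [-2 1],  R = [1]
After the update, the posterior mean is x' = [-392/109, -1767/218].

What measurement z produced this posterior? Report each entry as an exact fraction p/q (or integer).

x̄ = F·x = [-9, 0]
P̄ = F·P·Fᵀ + Q = [22 -18; -18 57]
S = H·P̄·Hᵀ + R = [218]
K = P̄·Hᵀ·S⁻¹ = [-31/109; 93/218]
x' − x̄ = [589/109, -1767/218] = K·y
y = (KᵀK)⁻¹·Kᵀ·(x' − x̄) = [-19]
z = y + H·x̄ = [-19] + [18] = [-1]

z = [-1]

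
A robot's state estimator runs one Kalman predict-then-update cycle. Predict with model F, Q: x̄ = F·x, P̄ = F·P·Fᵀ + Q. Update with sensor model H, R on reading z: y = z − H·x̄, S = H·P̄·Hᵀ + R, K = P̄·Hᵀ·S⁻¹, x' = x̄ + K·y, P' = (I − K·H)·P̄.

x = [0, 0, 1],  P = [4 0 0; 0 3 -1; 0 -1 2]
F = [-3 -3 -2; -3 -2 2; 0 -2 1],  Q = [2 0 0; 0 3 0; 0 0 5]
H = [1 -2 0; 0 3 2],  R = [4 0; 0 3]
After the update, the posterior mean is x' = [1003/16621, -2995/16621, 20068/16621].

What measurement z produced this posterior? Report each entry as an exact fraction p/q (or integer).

x̄ = F·x = [-2, 2, 1]
P̄ = F·P·Fᵀ + Q = [61 48 13; 48 67 22; 13 22 23]
S = H·P̄·Hᵀ + R = [141 -320; -320 962]
K = P̄·Hᵀ·S⁻¹ = [10365/16621 6385/16621; -2166/16621 7025/33242; 3009/16621 2936/16621]
x' − x̄ = [34245/16621, -36237/16621, 3447/16621] = K·y
y = (KᵀK)⁻¹·Kᵀ·(x' − x̄) = [7, -6]
z = y + H·x̄ = [7, -6] + [-6, 8] = [1, 2]

z = [1, 2]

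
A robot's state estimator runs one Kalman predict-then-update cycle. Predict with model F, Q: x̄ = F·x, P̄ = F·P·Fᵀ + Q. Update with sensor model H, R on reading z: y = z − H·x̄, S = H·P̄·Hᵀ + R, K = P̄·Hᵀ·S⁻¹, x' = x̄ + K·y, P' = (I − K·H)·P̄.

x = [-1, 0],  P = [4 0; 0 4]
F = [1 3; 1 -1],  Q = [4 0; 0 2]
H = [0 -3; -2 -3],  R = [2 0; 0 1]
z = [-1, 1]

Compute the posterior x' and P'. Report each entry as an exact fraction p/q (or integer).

x' = [-847/873, 539/1746]
P' = [640/873 -283/873; -283/873 757/3492]

x̄ = F·x = [-1, -1]
P̄ = F·P·Fᵀ + Q = [44 -8; -8 10]
y = z − H·x̄ = [-4, -4]
S = H·P̄·Hᵀ + R = [92 42; 42 171]
K = P̄·Hᵀ·S⁻¹ = [283/582 -431/873; -757/2328 -7/3492]
x' = x̄ + K·y = [-847/873, 539/1746]
P' = (I − K·H)·P̄ = [640/873 -283/873; -283/873 757/3492]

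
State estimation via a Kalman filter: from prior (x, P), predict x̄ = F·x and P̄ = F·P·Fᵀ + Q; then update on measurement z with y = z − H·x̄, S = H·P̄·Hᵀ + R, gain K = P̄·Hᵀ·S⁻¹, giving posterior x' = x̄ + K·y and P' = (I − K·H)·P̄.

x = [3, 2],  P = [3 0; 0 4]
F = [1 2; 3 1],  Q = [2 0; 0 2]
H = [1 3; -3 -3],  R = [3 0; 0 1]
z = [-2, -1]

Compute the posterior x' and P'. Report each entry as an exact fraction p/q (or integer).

x' = [2251/1927, -4967/5781]
P' = [1623/1927 -1341/1927; -1341/1927 11411/17343]

x̄ = F·x = [7, 11]
P̄ = F·P·Fᵀ + Q = [21 17; 17 33]
y = z − H·x̄ = [-42, 53]
S = H·P̄·Hᵀ + R = [423 -564; -564 793]
K = P̄·Hᵀ·S⁻¹ = [-800/1927 -18/41; 7388/17343 14/123]
x' = x̄ + K·y = [2251/1927, -4967/5781]
P' = (I − K·H)·P̄ = [1623/1927 -1341/1927; -1341/1927 11411/17343]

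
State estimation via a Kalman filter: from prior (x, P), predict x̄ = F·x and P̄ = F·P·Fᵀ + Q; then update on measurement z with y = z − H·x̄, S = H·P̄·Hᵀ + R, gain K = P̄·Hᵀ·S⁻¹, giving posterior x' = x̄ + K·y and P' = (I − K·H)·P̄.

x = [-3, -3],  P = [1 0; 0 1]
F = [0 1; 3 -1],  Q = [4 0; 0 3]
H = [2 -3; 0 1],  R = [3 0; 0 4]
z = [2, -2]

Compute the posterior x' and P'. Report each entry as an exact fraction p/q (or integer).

x' = [-995/301, -866/301]
P' = [852/301 508/301; 508/301 1180/903]

x̄ = F·x = [-3, -6]
P̄ = F·P·Fᵀ + Q = [5 -1; -1 13]
y = z − H·x̄ = [-10, 4]
S = H·P̄·Hᵀ + R = [152 -41; -41 17]
K = P̄·Hᵀ·S⁻¹ = [60/301 127/301; -164/903 295/903]
x' = x̄ + K·y = [-995/301, -866/301]
P' = (I − K·H)·P̄ = [852/301 508/301; 508/301 1180/903]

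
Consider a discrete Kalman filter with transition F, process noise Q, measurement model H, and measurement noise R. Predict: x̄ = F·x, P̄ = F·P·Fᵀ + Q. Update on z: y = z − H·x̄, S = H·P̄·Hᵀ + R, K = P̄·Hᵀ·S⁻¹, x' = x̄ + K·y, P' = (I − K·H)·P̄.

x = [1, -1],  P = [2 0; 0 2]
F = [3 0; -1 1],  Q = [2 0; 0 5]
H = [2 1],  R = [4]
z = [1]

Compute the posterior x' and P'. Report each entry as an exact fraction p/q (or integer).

x̄ = F·x = [3, -2]
P̄ = F·P·Fᵀ + Q = [20 -6; -6 9]
y = z − H·x̄ = [-3]
S = H·P̄·Hᵀ + R = [69]
K = P̄·Hᵀ·S⁻¹ = [34/69; -1/23]
x' = x̄ + K·y = [35/23, -43/23]
P' = (I − K·H)·P̄ = [224/69 -104/23; -104/23 204/23]

x' = [35/23, -43/23]
P' = [224/69 -104/23; -104/23 204/23]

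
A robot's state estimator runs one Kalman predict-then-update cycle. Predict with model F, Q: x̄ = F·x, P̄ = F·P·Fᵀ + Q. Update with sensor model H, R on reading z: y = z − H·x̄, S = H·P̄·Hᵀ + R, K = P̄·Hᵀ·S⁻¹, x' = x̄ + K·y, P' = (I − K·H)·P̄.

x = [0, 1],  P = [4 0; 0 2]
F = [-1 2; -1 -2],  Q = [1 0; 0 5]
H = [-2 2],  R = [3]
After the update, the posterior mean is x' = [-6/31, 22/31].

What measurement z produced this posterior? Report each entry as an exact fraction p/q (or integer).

z = [2]

x̄ = F·x = [2, -2]
P̄ = F·P·Fᵀ + Q = [13 -4; -4 17]
S = H·P̄·Hᵀ + R = [155]
K = P̄·Hᵀ·S⁻¹ = [-34/155; 42/155]
x' − x̄ = [-68/31, 84/31] = K·y
y = (KᵀK)⁻¹·Kᵀ·(x' − x̄) = [10]
z = y + H·x̄ = [10] + [-8] = [2]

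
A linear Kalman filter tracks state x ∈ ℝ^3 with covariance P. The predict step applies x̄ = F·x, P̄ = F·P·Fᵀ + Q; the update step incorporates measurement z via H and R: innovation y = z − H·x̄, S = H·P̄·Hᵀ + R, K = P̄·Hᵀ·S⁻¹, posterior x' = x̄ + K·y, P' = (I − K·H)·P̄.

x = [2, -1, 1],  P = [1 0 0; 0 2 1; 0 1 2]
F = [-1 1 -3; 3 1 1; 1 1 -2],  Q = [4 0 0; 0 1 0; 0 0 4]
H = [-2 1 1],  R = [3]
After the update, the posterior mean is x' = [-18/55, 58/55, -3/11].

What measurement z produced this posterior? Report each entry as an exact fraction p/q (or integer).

z = [1]

x̄ = F·x = [-6, 6, -1]
P̄ = F·P·Fᵀ + Q = [19 -9 8; -9 16 0; 8 0 11]
S = H·P̄·Hᵀ + R = [110]
K = P̄·Hᵀ·S⁻¹ = [-39/110; 17/55; -1/22]
x' − x̄ = [312/55, -272/55, 8/11] = K·y
y = (KᵀK)⁻¹·Kᵀ·(x' − x̄) = [-16]
z = y + H·x̄ = [-16] + [17] = [1]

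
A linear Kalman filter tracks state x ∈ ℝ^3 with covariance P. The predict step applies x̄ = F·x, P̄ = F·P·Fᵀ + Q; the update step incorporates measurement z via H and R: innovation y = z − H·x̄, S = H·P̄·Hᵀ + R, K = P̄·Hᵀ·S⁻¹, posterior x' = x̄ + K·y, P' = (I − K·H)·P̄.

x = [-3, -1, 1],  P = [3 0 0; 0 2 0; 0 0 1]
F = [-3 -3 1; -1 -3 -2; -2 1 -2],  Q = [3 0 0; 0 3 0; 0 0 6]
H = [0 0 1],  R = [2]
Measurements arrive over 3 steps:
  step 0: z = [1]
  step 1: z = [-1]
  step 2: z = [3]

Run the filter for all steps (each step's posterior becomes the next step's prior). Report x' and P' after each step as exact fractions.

step 0: x' = [159/13, 48/13, 15/13], P' = [587/13 305/13 10/13; 305/13 356/13 4/13; 10/13 4/13 24/13]
step 1: x' = [-6665/1748, -4971/1748, -1161/874], P' = [993059/1748 691585/1748 3389/874; 691585/1748 535731/1748 1803/874; 3389/874 1803/874 861/437]
step 2: x' = [5001553/1809187, 9803224/1809187, 5443079/1809187], P' = [3111404593/1809187 2242869412/1809187 12942764/1809187; 2242869412/1809187 1678559775/1809187 7811436/1809187; 12942764/1809187 7811436/1809187 3611382/1809187]

step 0: x̄ = F·x = [13, 4, 3]
step 0: P̄ = F·P·Fᵀ + Q = [49 25 10; 25 28 4; 10 4 24]
step 0: y = z − H·x̄ = [-2]
step 0: S = H·P̄·Hᵀ + R = [26]
step 0: K = P̄·Hᵀ·S⁻¹ = [5/13; 2/13; 12/13]
step 0: x' = x̄ + K·y = [159/13, 48/13, 15/13]
step 0: P' = (I − K·H)·P̄ = [587/13 305/13 10/13; 305/13 356/13 4/13; 10/13 4/13 24/13]
step 1: x̄ = F·x = [-606/13, -333/13, -300/13]
step 1: P̄ = F·P·Fᵀ + Q = [13956/13 8639/13 3389/13; 8639/13 5844/13 1803/13; 3389/13 1803/13 1722/13]
step 1: y = z − H·x̄ = [287/13]
step 1: S = H·P̄·Hᵀ + R = [1748/13]
step 1: K = P̄·Hᵀ·S⁻¹ = [3389/1748; 1803/1748; 861/874]
step 1: x' = x̄ + K·y = [-6665/1748, -4971/1748, -1161/874]
step 1: P' = (I − K·H)·P̄ = [993059/1748 691585/1748 3389/874; 691585/1748 535731/1748 1803/874; 3389/874 1803/874 861/437]
step 2: x̄ = F·x = [16293/874, 13111/874, 13003/1748]
step 2: P̄ = F·P·Fᵀ + Q = [6538506/437 4034399/437 3235691/874; 4034399/437 2513388/437 1952859/874; 3235691/874 1952859/874 1805691/1748]
step 2: y = z − H·x̄ = [-7759/1748]
step 2: S = H·P̄·Hᵀ + R = [1809187/1748]
step 2: K = P̄·Hᵀ·S⁻¹ = [6471382/1809187; 3905718/1809187; 1805691/1809187]
step 2: x' = x̄ + K·y = [5001553/1809187, 9803224/1809187, 5443079/1809187]
step 2: P' = (I − K·H)·P̄ = [3111404593/1809187 2242869412/1809187 12942764/1809187; 2242869412/1809187 1678559775/1809187 7811436/1809187; 12942764/1809187 7811436/1809187 3611382/1809187]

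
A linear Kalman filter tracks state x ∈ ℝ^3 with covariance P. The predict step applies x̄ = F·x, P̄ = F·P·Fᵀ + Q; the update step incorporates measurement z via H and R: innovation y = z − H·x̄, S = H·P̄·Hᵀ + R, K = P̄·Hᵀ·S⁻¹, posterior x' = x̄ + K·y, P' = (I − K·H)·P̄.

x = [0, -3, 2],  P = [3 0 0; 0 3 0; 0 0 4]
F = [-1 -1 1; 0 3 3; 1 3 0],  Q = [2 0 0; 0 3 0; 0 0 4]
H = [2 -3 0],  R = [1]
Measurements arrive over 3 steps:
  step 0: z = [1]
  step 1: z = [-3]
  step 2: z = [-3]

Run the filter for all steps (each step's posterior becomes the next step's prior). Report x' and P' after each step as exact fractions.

step 0: x̄ = F·x = [5, -3, -9]
step 0: P̄ = F·P·Fᵀ + Q = [12 3 -12; 3 66 27; -12 27 34]
step 0: y = z − H·x̄ = [-18]
step 0: S = H·P̄·Hᵀ + R = [607]
step 0: K = P̄·Hᵀ·S⁻¹ = [15/607; -192/607; -105/607]
step 0: x' = x̄ + K·y = [2765/607, 1635/607, -3573/607]
step 0: P' = (I − K·H)·P̄ = [7059/607 4701/607 -5709/607; 4701/607 3198/607 -3771/607; -5709/607 -3771/607 9613/607]
step 1: x̄ = F·x = [-7973/607, -5814/607, 7670/607]
step 1: P̄ = F·P·Fᵀ + Q = [49446/607 22269/607 -52479/607; 22269/607 49242/607 -8181/607; -52479/607 -8181/607 66475/607]
step 1: y = z − H·x̄ = [-3317/607]
step 1: S = H·P̄·Hᵀ + R = [374341/607]
step 1: K = P̄·Hᵀ·S⁻¹ = [32085/374341; -103188/374341; -80415/374341]
step 1: x' = x̄ + K·y = [-5092334/374341, -3021654/374341, 5169575/374341]
step 1: P' = (I − K·H)·P̄ = [28797723/374341 19187787/374341 -28113552/374341; 19187787/374341 12826254/374341 -18715563/374341; -28113552/374341 -18715563/374341 30342250/374341]
step 2: x̄ = F·x = [13283563/374341, 6443763/374341, -14157296/374341]
step 2: P̄ = F·P·Fᵀ + Q = [204748713/374341 79325283/374341 -228287874/374341; 79325283/374341 52759425/374341 -79781076/374341; -228287874/374341 -79781076/374341 260858095/374341]
step 2: y = z − H·x̄ = [-8358860/374341]
step 2: S = H·P̄·Hᵀ + R = [342300622/374341]
step 2: K = P̄·Hᵀ·S⁻¹ = [171521577/342300622; 372291/342300622; -108616260/171150311]
step 2: x' = x̄ + K·y = [4158303563/171150311, 2941959543/171150311, -4047426016/171150311]
step 2: P' = (I − K·H)·P̄ = [108633466377/342300622 72365137059/342300622 -54606651234/171150311; 72365137059/342300622 48243300609/342300622 -36368228736/171150311; -54606651234/171150311 -36368228736/171150311 56234717045/171150311]

step 0: x' = [2765/607, 1635/607, -3573/607], P' = [7059/607 4701/607 -5709/607; 4701/607 3198/607 -3771/607; -5709/607 -3771/607 9613/607]
step 1: x' = [-5092334/374341, -3021654/374341, 5169575/374341], P' = [28797723/374341 19187787/374341 -28113552/374341; 19187787/374341 12826254/374341 -18715563/374341; -28113552/374341 -18715563/374341 30342250/374341]
step 2: x' = [4158303563/171150311, 2941959543/171150311, -4047426016/171150311], P' = [108633466377/342300622 72365137059/342300622 -54606651234/171150311; 72365137059/342300622 48243300609/342300622 -36368228736/171150311; -54606651234/171150311 -36368228736/171150311 56234717045/171150311]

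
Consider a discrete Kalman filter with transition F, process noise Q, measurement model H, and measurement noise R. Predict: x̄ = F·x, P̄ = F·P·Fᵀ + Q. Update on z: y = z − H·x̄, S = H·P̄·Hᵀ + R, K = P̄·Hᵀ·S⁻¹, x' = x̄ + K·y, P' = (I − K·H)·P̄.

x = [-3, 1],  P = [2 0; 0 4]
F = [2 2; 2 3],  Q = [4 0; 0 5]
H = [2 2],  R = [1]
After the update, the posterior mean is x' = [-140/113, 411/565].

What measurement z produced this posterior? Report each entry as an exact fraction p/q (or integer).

z = [-1]

x̄ = F·x = [-4, -3]
P̄ = F·P·Fᵀ + Q = [28 32; 32 49]
S = H·P̄·Hᵀ + R = [565]
K = P̄·Hᵀ·S⁻¹ = [24/113; 162/565]
x' − x̄ = [312/113, 2106/565] = K·y
y = (KᵀK)⁻¹·Kᵀ·(x' − x̄) = [13]
z = y + H·x̄ = [13] + [-14] = [-1]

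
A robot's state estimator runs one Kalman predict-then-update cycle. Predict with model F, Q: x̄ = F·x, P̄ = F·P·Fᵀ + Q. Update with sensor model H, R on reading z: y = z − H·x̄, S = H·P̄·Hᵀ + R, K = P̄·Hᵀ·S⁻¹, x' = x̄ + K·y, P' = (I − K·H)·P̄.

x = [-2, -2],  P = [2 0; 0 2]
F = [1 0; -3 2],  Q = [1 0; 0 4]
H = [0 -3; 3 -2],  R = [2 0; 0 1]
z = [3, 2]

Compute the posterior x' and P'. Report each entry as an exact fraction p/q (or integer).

x̄ = F·x = [-2, 2]
P̄ = F·P·Fᵀ + Q = [3 -6; -6 30]
y = z − H·x̄ = [9, 12]
S = H·P̄·Hᵀ + R = [272 234; 234 220]
K = P̄·Hᵀ·S⁻¹ = [-477/2542 375/1271; -387/1271 -39/1271]
x' = x̄ + K·y = [-377/2542, -1409/1271]
P' = (I − K·H)·P̄ = [231/1271 159/1271; 159/1271 258/1271]

x' = [-377/2542, -1409/1271]
P' = [231/1271 159/1271; 159/1271 258/1271]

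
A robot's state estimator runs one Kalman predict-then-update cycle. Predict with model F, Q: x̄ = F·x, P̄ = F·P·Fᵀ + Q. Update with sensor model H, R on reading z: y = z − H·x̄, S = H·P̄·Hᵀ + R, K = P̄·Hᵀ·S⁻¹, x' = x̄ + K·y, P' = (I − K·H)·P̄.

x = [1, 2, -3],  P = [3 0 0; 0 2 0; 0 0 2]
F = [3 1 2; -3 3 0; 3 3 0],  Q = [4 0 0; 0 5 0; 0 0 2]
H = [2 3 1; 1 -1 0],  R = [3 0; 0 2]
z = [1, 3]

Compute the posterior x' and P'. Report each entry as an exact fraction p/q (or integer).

x' = [16817/63941, -169556/63941, 544063/63941]
P' = [69925/63941 4277/63941 -122879/63941; 4277/63941 64551/63941 -172123/63941; -122879/63941 -172123/63941 802879/63941]

x̄ = F·x = [-1, 3, 9]
P̄ = F·P·Fᵀ + Q = [41 -21 33; -21 50 -9; 33 -9 47]
y = z − H·x̄ = [-15, 7]
S = H·P̄·Hᵀ + R = [490 -47; -47 135]
K = P̄·Hᵀ·S⁻¹ = [9934/63941 32824/63941; 10028/63941 -30137/63941; 13584/63941 24622/63941]
x' = x̄ + K·y = [16817/63941, -169556/63941, 544063/63941]
P' = (I − K·H)·P̄ = [69925/63941 4277/63941 -122879/63941; 4277/63941 64551/63941 -172123/63941; -122879/63941 -172123/63941 802879/63941]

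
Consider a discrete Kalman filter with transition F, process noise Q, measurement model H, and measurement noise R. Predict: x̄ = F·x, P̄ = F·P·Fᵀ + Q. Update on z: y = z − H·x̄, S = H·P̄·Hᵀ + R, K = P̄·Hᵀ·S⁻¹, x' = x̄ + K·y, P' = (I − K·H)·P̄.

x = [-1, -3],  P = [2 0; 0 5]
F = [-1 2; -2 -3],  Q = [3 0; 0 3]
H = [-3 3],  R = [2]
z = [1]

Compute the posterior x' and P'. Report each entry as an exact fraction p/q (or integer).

x' = [1196/1199, 1627/1199]
P' = [6566/1199 6464/1199; 6464/1199 6628/1199]

x̄ = F·x = [-5, 11]
P̄ = F·P·Fᵀ + Q = [25 -26; -26 56]
y = z − H·x̄ = [-47]
S = H·P̄·Hᵀ + R = [1199]
K = P̄·Hᵀ·S⁻¹ = [-153/1199; 246/1199]
x' = x̄ + K·y = [1196/1199, 1627/1199]
P' = (I − K·H)·P̄ = [6566/1199 6464/1199; 6464/1199 6628/1199]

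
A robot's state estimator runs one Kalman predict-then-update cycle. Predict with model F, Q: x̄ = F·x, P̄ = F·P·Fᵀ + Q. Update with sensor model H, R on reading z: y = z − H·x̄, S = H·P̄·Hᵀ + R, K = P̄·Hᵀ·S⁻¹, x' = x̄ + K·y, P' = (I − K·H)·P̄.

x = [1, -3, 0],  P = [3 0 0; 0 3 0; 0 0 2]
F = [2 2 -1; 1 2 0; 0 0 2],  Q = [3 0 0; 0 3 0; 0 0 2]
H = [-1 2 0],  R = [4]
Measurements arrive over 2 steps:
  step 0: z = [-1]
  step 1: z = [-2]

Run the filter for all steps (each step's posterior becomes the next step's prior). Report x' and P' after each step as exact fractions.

step 0: x̄ = F·x = [-4, -5, 0]
step 0: P̄ = F·P·Fᵀ + Q = [29 18 -4; 18 18 0; -4 0 10]
step 0: y = z − H·x̄ = [5]
step 0: S = H·P̄·Hᵀ + R = [33]
step 0: K = P̄·Hᵀ·S⁻¹ = [7/33; 6/11; 4/33]
step 0: x' = x̄ + K·y = [-97/33, -25/11, 20/33]
step 0: P' = (I − K·H)·P̄ = [908/33 156/11 -160/33; 156/11 90/11 -24/11; -160/33 -24/11 314/33]
step 1: x̄ = F·x = [-364/33, -247/33, 40/33]
step 1: P̄ = F·P·Fᵀ + Q = [9797/33 6008/33 -1556/33; 6008/33 3959/33 -608/33; -1556/33 -608/33 1322/33]
step 1: y = z − H·x̄ = [64/33]
step 1: S = H·P̄·Hᵀ + R = [1733/33]
step 1: K = P̄·Hᵀ·S⁻¹ = [2219/1733; 1910/1733; 340/1733]
step 1: x' = x̄ + K·y = [-14812/1733, -9267/1733, 2760/1733]
step 1: P' = (I − K·H)·P̄ = [365280/1733 187078/1733 -104576/1733; 187078/1733 97359/1733 -51608/1733; -104576/1733 -51608/1733 65922/1733]

step 0: x' = [-97/33, -25/11, 20/33], P' = [908/33 156/11 -160/33; 156/11 90/11 -24/11; -160/33 -24/11 314/33]
step 1: x' = [-14812/1733, -9267/1733, 2760/1733], P' = [365280/1733 187078/1733 -104576/1733; 187078/1733 97359/1733 -51608/1733; -104576/1733 -51608/1733 65922/1733]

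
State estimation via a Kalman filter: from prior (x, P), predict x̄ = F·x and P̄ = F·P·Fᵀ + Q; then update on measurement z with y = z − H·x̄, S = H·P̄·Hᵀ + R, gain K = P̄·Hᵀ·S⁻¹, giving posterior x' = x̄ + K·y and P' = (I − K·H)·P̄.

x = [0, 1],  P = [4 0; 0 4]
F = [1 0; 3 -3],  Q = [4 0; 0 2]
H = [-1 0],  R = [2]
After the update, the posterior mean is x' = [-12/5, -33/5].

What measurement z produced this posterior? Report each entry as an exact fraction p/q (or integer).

z = [3]

x̄ = F·x = [0, -3]
P̄ = F·P·Fᵀ + Q = [8 12; 12 74]
S = H·P̄·Hᵀ + R = [10]
K = P̄·Hᵀ·S⁻¹ = [-4/5; -6/5]
x' − x̄ = [-12/5, -18/5] = K·y
y = (KᵀK)⁻¹·Kᵀ·(x' − x̄) = [3]
z = y + H·x̄ = [3] + [0] = [3]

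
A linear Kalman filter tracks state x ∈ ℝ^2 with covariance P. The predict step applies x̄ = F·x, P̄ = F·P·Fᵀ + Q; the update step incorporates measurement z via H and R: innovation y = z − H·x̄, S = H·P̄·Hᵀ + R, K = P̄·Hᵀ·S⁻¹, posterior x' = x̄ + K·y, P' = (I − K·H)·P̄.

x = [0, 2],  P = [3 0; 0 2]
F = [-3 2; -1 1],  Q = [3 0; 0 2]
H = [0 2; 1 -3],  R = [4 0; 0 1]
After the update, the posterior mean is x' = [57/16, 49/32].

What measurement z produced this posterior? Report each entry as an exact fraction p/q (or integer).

z = [3, -1]

x̄ = F·x = [4, 2]
P̄ = F·P·Fᵀ + Q = [38 13; 13 7]
S = H·P̄·Hᵀ + R = [32 -16; -16 24]
K = P̄·Hᵀ·S⁻¹ = [19/16 3/4; 13/32 -1/16]
x' − x̄ = [-7/16, -15/32] = K·y
y = (KᵀK)⁻¹·Kᵀ·(x' − x̄) = [-1, 1]
z = y + H·x̄ = [-1, 1] + [4, -2] = [3, -1]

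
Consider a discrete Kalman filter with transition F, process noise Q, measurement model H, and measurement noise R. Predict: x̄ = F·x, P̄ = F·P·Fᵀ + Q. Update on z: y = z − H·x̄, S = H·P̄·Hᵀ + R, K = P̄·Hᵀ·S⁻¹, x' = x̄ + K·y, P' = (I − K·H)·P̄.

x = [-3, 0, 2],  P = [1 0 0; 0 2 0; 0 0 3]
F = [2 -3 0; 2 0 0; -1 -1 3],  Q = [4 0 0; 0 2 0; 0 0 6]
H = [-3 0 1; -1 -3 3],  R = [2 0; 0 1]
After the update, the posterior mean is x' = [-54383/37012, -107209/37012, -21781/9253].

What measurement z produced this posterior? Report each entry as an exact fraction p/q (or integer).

x̄ = F·x = [-6, -6, 9]
P̄ = F·P·Fᵀ + Q = [26 4 4; 4 6 -2; 4 -2 36]
S = H·P̄·Hᵀ + R = [248 188; 188 441]
K = P̄·Hᵀ·S⁻¹ = [-13873/37012 933/9253; -455/37012 -539/9253; -1262/9253 2846/9253]
x' − x̄ = [167689/37012, 114863/37012, -105058/9253] = K·y
y = (KᵀK)⁻¹·Kᵀ·(x' − x̄) = [-25, -48]
z = y + H·x̄ = [-25, -48] + [27, 51] = [2, 3]

z = [2, 3]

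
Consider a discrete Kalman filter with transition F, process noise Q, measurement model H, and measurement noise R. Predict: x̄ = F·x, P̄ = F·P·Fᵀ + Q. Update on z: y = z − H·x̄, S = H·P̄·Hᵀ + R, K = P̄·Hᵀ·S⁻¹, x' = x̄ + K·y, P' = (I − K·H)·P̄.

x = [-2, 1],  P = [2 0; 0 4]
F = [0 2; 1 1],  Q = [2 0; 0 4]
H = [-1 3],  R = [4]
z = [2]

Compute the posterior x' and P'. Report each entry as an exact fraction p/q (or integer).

x' = [85/32, 45/32]
P' = [279/16 95/16; 95/16 39/16]

x̄ = F·x = [2, -1]
P̄ = F·P·Fᵀ + Q = [18 8; 8 10]
y = z − H·x̄ = [7]
S = H·P̄·Hᵀ + R = [64]
K = P̄·Hᵀ·S⁻¹ = [3/32; 11/32]
x' = x̄ + K·y = [85/32, 45/32]
P' = (I − K·H)·P̄ = [279/16 95/16; 95/16 39/16]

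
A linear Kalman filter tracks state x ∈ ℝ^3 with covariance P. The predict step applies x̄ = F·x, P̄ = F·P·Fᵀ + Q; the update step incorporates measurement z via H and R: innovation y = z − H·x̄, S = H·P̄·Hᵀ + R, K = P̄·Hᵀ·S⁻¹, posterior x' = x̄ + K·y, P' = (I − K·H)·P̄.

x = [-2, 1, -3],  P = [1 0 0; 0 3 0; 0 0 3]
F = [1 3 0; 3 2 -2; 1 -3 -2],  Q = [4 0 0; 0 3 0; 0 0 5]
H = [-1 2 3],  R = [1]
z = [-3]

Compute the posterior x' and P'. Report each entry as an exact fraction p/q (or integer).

x̄ = F·x = [1, 2, 1]
P̄ = F·P·Fᵀ + Q = [32 21 -26; 21 36 -3; -26 -3 45]
y = z − H·x̄ = [-9]
S = H·P̄·Hᵀ + R = [618]
K = P̄·Hᵀ·S⁻¹ = [-34/309; 7/103; 155/618]
x' = x̄ + K·y = [205/103, 143/103, -259/206]
P' = (I − K·H)·P̄ = [7576/309 2639/103 -2764/309; 2639/103 3414/103 -1394/103; -2764/309 -1394/103 3785/618]

x' = [205/103, 143/103, -259/206]
P' = [7576/309 2639/103 -2764/309; 2639/103 3414/103 -1394/103; -2764/309 -1394/103 3785/618]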